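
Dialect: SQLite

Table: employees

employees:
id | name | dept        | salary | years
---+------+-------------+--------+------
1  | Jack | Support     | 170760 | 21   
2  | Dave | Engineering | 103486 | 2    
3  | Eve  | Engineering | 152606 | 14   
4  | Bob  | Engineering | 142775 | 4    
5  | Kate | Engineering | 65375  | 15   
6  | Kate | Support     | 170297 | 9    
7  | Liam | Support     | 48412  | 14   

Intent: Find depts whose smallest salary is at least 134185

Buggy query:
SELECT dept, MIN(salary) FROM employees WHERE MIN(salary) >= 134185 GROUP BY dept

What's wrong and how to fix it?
Bug: MIN() in WHERE is a misuse of aggregate

Fix: Use HAVING for the per-group MIN condition

Corrected query:
SELECT dept, MIN(salary) FROM employees GROUP BY dept HAVING MIN(salary) >= 134185

Result:
(no rows)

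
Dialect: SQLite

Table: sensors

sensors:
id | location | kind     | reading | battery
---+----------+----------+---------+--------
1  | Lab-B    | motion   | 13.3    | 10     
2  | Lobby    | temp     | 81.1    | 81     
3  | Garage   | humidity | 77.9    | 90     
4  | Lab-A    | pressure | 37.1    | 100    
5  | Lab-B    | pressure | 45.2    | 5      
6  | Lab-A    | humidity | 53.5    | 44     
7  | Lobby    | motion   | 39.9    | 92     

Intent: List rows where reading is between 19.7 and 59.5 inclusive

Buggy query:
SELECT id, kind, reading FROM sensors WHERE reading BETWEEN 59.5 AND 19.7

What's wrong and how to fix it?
Bug: The bounds are reversed; BETWEEN a AND b requires a <= b to match anything

Fix: Swap the bounds so the smaller value comes first

Corrected query:
SELECT id, kind, reading FROM sensors WHERE reading BETWEEN 19.7 AND 59.5

Result:
id | kind     | reading
---+----------+--------
4  | pressure | 37.1   
5  | pressure | 45.2   
6  | humidity | 53.5   
7  | motion   | 39.9   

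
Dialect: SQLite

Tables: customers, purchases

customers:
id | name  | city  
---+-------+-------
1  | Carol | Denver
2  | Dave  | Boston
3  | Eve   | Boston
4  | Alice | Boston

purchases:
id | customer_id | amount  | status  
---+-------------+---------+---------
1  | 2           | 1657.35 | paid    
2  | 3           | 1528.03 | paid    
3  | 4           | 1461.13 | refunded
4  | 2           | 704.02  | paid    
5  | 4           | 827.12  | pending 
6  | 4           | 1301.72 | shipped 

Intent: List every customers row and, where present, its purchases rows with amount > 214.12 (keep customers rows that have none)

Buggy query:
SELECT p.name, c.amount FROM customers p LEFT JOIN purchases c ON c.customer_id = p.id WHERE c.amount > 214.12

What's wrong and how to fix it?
Bug: Filtering c.amount in WHERE discards the NULL rows produced by LEFT JOIN, turning it into an inner join

Fix: Move the right-table condition into the ON clause so unmatched parents are kept

Corrected query:
SELECT p.name, c.amount FROM customers p LEFT JOIN purchases c ON c.customer_id = p.id AND c.amount > 214.12

Result:
name  | amount 
------+--------
Carol | NULL   
Dave  | 704.02 
Dave  | 1657.35
Eve   | 1528.03
Alice | 827.12 
Alice | 1301.72
Alice | 1461.13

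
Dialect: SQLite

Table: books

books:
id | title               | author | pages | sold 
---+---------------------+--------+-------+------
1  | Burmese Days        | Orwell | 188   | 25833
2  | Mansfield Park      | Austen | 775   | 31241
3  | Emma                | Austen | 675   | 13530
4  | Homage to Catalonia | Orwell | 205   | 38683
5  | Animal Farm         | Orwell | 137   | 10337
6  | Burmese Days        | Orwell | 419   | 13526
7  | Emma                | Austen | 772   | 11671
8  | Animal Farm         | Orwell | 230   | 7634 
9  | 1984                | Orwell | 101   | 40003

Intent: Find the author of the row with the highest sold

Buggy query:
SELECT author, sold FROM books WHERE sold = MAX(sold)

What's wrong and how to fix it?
Bug: MAX(sold) is an aggregate and cannot be used directly in WHERE

Fix: Use a subquery: WHERE sold = (SELECT MAX(sold) FROM books)

Corrected query:
SELECT author, sold FROM books WHERE sold = (SELECT MAX(sold) FROM books)

Result:
author | sold 
-------+------
Orwell | 40003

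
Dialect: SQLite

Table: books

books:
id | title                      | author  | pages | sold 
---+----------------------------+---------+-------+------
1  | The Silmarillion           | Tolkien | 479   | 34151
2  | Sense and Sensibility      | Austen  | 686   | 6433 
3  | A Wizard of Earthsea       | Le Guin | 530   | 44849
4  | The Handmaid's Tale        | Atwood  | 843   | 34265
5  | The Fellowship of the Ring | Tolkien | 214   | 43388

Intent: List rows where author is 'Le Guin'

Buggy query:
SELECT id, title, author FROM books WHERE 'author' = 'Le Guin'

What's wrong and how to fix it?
Bug: Single quotes denote string literals in SQL; the column name is being compared as a constant string

Fix: Remove the quotes around the column name (or use double quotes for an identifier)

Corrected query:
SELECT id, title, author FROM books WHERE author = 'Le Guin'

Result:
id | title                | author 
---+----------------------+--------
3  | A Wizard of Earthsea | Le Guin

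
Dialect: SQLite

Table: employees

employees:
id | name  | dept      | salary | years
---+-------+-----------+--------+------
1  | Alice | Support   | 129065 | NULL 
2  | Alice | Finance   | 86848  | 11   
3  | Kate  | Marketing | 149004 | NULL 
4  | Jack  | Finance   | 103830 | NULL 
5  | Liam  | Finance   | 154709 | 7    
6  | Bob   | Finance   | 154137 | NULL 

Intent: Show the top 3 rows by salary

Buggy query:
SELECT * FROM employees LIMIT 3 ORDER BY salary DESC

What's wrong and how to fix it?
Bug: LIMIT must come after ORDER BY

Fix: Swap the clauses: ORDER BY first, then LIMIT

Corrected query:
SELECT * FROM employees ORDER BY salary DESC LIMIT 3

Result:
id | name | dept      | salary | years
---+------+-----------+--------+------
5  | Liam | Finance   | 154709 | 7    
6  | Bob  | Finance   | 154137 | NULL 
3  | Kate | Marketing | 149004 | NULL 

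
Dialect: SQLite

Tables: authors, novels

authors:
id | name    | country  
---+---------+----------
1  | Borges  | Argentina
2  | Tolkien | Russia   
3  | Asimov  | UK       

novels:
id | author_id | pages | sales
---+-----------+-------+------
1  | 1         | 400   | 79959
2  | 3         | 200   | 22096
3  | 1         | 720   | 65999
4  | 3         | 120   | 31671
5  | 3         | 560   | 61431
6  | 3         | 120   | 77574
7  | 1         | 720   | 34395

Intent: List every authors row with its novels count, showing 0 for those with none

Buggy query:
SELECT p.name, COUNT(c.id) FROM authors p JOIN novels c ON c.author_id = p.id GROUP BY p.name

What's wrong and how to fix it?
Bug: INNER JOIN drops authors rows that have no matching novels rows

Fix: Switch to LEFT JOIN to retain unmatched parent rows

Corrected query:
SELECT p.name, COUNT(c.id) FROM authors p LEFT JOIN novels c ON c.author_id = p.id GROUP BY p.name

Result:
name    | COUNT(c.id)
--------+------------
Asimov  | 4          
Borges  | 3          
Tolkien | 0          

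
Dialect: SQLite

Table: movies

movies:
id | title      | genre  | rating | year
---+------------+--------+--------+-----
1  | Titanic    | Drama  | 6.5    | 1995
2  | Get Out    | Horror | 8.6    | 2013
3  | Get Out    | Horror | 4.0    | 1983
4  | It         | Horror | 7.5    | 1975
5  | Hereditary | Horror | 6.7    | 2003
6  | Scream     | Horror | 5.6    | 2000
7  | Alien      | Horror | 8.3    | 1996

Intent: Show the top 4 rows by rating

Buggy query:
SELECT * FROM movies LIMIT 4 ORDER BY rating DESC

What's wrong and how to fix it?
Bug: LIMIT must come after ORDER BY

Fix: Sort with ORDER BY, then apply LIMIT

Corrected query:
SELECT * FROM movies ORDER BY rating DESC LIMIT 4

Result:
id | title      | genre  | rating | year
---+------------+--------+--------+-----
2  | Get Out    | Horror | 8.6    | 2013
7  | Alien      | Horror | 8.3    | 1996
4  | It         | Horror | 7.5    | 1975
5  | Hereditary | Horror | 6.7    | 2003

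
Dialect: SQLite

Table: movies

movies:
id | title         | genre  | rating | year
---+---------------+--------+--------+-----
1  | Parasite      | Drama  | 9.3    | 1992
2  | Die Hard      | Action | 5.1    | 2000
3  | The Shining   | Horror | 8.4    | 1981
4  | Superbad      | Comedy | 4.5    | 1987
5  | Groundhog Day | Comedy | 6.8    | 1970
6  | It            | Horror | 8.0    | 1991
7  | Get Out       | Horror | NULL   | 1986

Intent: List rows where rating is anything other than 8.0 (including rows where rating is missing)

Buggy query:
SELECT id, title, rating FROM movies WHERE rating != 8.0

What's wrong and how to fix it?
Bug: 'rating != 8.0' is unknown when rating is NULL, so NULL rows are silently excluded

Fix: Add an explicit OR rating IS NULL to include the missing-value rows

Corrected query:
SELECT id, title, rating FROM movies WHERE rating != 8.0 OR rating IS NULL

Result:
id | title         | rating
---+---------------+-------
1  | Parasite      | 9.3   
2  | Die Hard      | 5.1   
3  | The Shining   | 8.4   
4  | Superbad      | 4.5   
5  | Groundhog Day | 6.8   
7  | Get Out       | NULL  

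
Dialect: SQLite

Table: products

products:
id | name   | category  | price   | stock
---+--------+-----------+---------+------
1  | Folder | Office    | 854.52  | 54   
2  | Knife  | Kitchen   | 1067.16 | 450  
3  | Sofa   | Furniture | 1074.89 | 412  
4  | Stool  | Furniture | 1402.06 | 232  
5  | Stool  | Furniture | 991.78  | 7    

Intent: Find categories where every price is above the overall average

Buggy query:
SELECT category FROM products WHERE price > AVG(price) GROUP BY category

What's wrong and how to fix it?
Bug: AVG() is an aggregate; it can't sit directly in WHERE

Fix: Compute the overall average in a scalar subquery and compare each group's MIN against it in HAVING

Corrected query:
SELECT category FROM products GROUP BY category HAVING MIN(price) > (SELECT AVG(price) FROM products)

Result:
(no rows)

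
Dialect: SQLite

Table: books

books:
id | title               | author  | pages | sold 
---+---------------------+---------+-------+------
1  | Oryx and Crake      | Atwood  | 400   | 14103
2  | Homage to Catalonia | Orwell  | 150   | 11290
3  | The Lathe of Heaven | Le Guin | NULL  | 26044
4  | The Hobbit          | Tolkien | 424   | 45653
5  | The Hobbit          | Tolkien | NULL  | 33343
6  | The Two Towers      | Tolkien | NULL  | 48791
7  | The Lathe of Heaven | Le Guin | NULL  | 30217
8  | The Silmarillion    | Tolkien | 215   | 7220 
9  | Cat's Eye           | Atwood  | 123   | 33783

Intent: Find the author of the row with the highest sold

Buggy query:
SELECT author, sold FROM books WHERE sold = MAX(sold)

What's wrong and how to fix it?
Bug: WHERE is evaluated per row; an aggregate over the whole table isn't defined there

Fix: Wrap MAX in a scalar subquery so WHERE compares against a single value

Corrected query:
SELECT author, sold FROM books WHERE sold = (SELECT MAX(sold) FROM books)

Result:
author  | sold 
--------+------
Tolkien | 48791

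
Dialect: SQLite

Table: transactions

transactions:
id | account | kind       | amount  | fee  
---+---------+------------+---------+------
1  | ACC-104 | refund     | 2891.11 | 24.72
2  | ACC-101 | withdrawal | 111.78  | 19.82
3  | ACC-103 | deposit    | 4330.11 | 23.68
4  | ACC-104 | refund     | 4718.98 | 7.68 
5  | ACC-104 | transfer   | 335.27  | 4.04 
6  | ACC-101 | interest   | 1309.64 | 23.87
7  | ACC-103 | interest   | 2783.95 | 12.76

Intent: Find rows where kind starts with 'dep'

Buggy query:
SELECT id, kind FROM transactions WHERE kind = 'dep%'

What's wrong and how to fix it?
Bug: '=' compares the literal string including the % character; pattern matching needs LIKE

Fix: Replace '=' with LIKE so 'dep%' is treated as a pattern

Corrected query:
SELECT id, kind FROM transactions WHERE kind LIKE 'dep%'

Result:
id | kind   
---+--------
3  | deposit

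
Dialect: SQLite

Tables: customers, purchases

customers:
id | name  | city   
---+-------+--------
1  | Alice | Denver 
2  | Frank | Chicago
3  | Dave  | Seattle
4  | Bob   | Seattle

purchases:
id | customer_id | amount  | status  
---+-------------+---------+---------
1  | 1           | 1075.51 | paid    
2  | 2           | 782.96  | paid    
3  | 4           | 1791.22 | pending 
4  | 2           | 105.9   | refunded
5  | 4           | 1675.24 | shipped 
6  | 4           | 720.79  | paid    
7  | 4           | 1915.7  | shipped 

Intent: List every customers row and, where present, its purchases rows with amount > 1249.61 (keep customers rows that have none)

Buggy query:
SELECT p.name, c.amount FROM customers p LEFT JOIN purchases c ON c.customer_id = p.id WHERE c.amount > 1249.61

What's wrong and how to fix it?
Bug: A WHERE condition on the right-hand table after LEFT JOIN drops unmatched parents

Fix: Put 'c.amount > 1249.61' in the JOIN's ON clause instead of WHERE

Corrected query:
SELECT p.name, c.amount FROM customers p LEFT JOIN purchases c ON c.customer_id = p.id AND c.amount > 1249.61

Result:
name  | amount 
------+--------
Alice | NULL   
Frank | NULL   
Dave  | NULL   
Bob   | 1675.24
Bob   | 1791.22
Bob   | 1915.7 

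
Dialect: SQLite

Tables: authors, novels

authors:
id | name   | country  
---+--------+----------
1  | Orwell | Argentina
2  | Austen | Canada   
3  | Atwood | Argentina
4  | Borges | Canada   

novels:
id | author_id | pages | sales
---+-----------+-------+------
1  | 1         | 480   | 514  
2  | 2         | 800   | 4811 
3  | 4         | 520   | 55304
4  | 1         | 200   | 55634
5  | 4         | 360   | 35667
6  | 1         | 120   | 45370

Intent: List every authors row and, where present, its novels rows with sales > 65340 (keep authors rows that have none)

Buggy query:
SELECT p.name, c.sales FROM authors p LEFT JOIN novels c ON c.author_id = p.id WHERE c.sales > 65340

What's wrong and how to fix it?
Bug: Filtering c.sales in WHERE discards the NULL rows produced by LEFT JOIN, turning it into an inner join

Fix: Put 'c.sales > 65340' in the JOIN's ON clause instead of WHERE

Corrected query:
SELECT p.name, c.sales FROM authors p LEFT JOIN novels c ON c.author_id = p.id AND c.sales > 65340

Result:
name   | sales
-------+------
Orwell | NULL 
Austen | NULL 
Atwood | NULL 
Borges | NULL 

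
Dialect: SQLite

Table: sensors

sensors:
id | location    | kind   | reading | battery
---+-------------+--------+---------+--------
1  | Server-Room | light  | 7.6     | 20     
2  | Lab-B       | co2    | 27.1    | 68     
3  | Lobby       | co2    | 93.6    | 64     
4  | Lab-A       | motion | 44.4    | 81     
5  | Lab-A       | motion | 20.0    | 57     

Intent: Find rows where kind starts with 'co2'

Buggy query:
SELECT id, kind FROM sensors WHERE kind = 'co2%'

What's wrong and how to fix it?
Bug: '=' compares the literal string including the % character; pattern matching needs LIKE

Fix: Use LIKE for wildcard pattern matching

Corrected query:
SELECT id, kind FROM sensors WHERE kind LIKE 'co2%'

Result:
id | kind
---+-----
2  | co2 
3  | co2 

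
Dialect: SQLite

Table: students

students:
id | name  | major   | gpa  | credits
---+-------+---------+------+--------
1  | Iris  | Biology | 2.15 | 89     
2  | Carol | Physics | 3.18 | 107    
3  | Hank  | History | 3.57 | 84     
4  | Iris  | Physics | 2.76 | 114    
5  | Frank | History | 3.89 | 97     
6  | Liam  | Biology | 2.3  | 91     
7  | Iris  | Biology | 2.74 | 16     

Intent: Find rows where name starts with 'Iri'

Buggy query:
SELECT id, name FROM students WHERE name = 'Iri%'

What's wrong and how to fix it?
Bug: '=' compares the literal string including the % character; pattern matching needs LIKE

Fix: Use LIKE for wildcard pattern matching

Corrected query:
SELECT id, name FROM students WHERE name LIKE 'Iri%'

Result:
id | name
---+-----
1  | Iris
4  | Iris
7  | Iris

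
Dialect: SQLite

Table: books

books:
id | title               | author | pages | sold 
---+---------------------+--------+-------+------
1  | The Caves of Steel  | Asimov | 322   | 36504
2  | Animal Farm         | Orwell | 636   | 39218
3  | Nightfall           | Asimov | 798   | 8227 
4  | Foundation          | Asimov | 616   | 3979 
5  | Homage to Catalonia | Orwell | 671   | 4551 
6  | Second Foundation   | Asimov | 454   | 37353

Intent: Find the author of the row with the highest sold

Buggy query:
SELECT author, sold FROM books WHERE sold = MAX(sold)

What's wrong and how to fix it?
Bug: MAX(sold) is an aggregate and cannot be used directly in WHERE

Fix: Use a subquery: WHERE sold = (SELECT MAX(sold) FROM books)

Corrected query:
SELECT author, sold FROM books WHERE sold = (SELECT MAX(sold) FROM books)

Result:
author | sold 
-------+------
Orwell | 39218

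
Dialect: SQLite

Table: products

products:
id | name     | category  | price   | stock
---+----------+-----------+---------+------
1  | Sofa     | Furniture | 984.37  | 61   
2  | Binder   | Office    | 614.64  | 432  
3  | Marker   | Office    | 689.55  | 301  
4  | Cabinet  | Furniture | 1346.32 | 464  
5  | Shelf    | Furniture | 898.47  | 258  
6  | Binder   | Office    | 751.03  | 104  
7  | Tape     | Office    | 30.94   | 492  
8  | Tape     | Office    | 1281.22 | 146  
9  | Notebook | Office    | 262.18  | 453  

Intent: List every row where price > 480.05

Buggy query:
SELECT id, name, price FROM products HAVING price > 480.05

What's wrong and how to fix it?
Bug: This is a non-aggregate query (no GROUP BY, no aggregates), so in SQLite the HAVING clause is invalid here; a row-level condition belongs in WHERE

Fix: Replace HAVING with WHERE since the condition applies to individual rows

Corrected query:
SELECT id, name, price FROM products WHERE price > 480.05

Result:
id | name    | price  
---+---------+--------
1  | Sofa    | 984.37 
2  | Binder  | 614.64 
3  | Marker  | 689.55 
4  | Cabinet | 1346.32
5  | Shelf   | 898.47 
6  | Binder  | 751.03 
8  | Tape    | 1281.22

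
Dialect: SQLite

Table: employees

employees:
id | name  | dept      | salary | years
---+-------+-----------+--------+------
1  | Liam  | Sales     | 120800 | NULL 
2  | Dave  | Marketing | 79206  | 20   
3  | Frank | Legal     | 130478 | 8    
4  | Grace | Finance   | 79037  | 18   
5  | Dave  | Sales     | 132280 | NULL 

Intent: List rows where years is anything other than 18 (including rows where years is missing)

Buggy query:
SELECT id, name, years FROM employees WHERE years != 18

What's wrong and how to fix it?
Bug: 'years != 18' is unknown when years is NULL, so NULL rows are silently excluded

Fix: Add an explicit OR years IS NULL to include the missing-value rows

Corrected query:
SELECT id, name, years FROM employees WHERE years != 18 OR years IS NULL

Result:
id | name  | years
---+-------+------
1  | Liam  | NULL 
2  | Dave  | 20   
3  | Frank | 8    
5  | Dave  | NULL 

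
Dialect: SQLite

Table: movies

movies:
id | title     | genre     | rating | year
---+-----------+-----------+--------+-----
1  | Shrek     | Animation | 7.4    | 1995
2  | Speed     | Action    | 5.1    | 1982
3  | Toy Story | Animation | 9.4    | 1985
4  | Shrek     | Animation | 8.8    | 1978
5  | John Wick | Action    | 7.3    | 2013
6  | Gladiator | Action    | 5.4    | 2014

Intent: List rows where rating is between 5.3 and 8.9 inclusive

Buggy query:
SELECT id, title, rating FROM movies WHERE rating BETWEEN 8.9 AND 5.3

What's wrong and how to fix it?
Bug: The bounds are reversed; BETWEEN a AND b requires a <= b to match anything

Fix: Swap the bounds so the smaller value comes first

Corrected query:
SELECT id, title, rating FROM movies WHERE rating BETWEEN 5.3 AND 8.9

Result:
id | title     | rating
---+-----------+-------
1  | Shrek     | 7.4   
4  | Shrek     | 8.8   
5  | John Wick | 7.3   
6  | Gladiator | 5.4   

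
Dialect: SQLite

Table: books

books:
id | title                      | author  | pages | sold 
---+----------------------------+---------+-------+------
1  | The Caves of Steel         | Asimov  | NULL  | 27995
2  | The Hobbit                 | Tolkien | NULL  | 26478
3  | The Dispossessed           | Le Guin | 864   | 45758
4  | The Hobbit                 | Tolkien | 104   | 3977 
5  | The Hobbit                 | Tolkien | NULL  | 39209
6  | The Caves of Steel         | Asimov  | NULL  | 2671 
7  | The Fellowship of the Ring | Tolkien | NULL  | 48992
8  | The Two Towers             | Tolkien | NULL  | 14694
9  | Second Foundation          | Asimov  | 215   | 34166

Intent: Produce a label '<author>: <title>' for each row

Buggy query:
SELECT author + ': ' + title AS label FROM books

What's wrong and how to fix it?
Bug: SQLite uses || for string concatenation; + coerces text to numbers (yielding 0)

Fix: Replace + with || to concatenate text

Corrected query:
SELECT author || ': ' || title AS label FROM books

Result:
label                              
-----------------------------------
Asimov: The Caves of Steel         
Tolkien: The Hobbit                
Le Guin: The Dispossessed          
Tolkien: The Hobbit                
Tolkien: The Hobbit                
Asimov: The Caves of Steel         
Tolkien: The Fellowship of the Ring
Tolkien: The Two Towers            
Asimov: Second Foundation          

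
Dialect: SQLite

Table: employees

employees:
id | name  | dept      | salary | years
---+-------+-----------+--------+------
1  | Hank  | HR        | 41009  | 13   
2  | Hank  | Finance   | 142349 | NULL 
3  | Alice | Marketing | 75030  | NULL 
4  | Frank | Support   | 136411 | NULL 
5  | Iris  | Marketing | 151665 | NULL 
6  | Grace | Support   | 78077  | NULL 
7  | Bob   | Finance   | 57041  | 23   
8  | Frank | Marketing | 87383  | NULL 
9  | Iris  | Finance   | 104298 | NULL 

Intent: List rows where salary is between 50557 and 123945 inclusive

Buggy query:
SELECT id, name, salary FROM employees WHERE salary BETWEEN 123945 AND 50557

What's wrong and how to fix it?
Bug: The bounds are reversed; BETWEEN a AND b requires a <= b to match anything

Fix: Swap the bounds so the smaller value comes first

Corrected query:
SELECT id, name, salary FROM employees WHERE salary BETWEEN 50557 AND 123945

Result:
id | name  | salary
---+-------+-------
3  | Alice | 75030 
6  | Grace | 78077 
7  | Bob   | 57041 
8  | Frank | 87383 
9  | Iris  | 104298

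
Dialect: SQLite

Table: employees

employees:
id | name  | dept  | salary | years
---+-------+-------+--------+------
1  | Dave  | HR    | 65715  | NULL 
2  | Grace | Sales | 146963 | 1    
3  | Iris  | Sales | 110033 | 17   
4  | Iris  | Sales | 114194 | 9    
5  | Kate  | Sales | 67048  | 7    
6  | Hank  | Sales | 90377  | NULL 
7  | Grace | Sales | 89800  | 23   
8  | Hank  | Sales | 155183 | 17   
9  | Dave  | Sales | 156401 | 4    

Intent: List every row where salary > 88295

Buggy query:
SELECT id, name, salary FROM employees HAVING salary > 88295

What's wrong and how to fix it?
Bug: This is a non-aggregate query (no GROUP BY, no aggregates), so in SQLite the HAVING clause is invalid here; a row-level condition belongs in WHERE

Fix: Use WHERE for row-level filtering

Corrected query:
SELECT id, name, salary FROM employees WHERE salary > 88295

Result:
id | name  | salary
---+-------+-------
2  | Grace | 146963
3  | Iris  | 110033
4  | Iris  | 114194
6  | Hank  | 90377 
7  | Grace | 89800 
8  | Hank  | 155183
9  | Dave  | 156401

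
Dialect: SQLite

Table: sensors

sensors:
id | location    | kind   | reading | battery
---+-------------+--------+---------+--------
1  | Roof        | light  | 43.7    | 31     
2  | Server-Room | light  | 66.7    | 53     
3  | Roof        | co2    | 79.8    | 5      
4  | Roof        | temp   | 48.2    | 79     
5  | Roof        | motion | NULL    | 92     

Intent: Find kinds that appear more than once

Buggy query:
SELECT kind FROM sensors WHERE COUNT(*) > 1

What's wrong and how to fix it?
Bug: COUNT(*) is an aggregate and cannot be used in WHERE

Fix: GROUP BY kind, then filter groups with HAVING COUNT(*) > 1

Corrected query:
SELECT kind FROM sensors GROUP BY kind HAVING COUNT(*) > 1

Result:
kind 
-----
light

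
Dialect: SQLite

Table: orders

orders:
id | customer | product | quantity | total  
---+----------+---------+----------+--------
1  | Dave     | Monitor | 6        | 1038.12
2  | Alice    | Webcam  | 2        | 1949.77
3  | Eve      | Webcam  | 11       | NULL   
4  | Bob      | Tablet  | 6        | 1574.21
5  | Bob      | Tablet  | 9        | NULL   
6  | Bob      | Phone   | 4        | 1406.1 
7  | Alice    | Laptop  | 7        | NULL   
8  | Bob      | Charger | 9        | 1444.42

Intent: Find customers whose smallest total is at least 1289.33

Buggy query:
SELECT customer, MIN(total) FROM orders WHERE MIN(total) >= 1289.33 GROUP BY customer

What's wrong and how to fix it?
Bug: MIN() in WHERE is a misuse of aggregate

Fix: Use HAVING for the per-group MIN condition

Corrected query:
SELECT customer, MIN(total) FROM orders GROUP BY customer HAVING MIN(total) >= 1289.33

Result:
customer | MIN(total)
---------+-----------
Alice    | 1949.77   
Bob      | 1406.1    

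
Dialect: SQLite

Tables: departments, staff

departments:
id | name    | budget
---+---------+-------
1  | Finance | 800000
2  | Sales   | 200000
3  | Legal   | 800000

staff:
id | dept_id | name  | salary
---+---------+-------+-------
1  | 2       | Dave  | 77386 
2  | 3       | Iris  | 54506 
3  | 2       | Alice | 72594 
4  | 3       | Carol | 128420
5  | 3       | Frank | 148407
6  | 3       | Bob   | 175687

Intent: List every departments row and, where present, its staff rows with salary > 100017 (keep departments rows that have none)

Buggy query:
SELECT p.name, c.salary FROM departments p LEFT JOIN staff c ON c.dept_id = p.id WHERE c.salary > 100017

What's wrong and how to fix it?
Bug: A WHERE condition on the right-hand table after LEFT JOIN drops unmatched parents

Fix: Put 'c.salary > 100017' in the JOIN's ON clause instead of WHERE

Corrected query:
SELECT p.name, c.salary FROM departments p LEFT JOIN staff c ON c.dept_id = p.id AND c.salary > 100017

Result:
name    | salary
--------+-------
Finance | NULL  
Sales   | NULL  
Legal   | 128420
Legal   | 148407
Legal   | 175687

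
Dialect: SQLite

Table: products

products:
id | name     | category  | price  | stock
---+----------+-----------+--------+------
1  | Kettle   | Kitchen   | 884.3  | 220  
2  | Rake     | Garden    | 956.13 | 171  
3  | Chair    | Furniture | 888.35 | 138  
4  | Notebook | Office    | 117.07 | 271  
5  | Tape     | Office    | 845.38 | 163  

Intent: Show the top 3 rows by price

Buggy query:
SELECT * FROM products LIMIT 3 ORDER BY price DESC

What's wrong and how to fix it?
Bug: ORDER BY cannot follow LIMIT; LIMIT is the final clause

Fix: Swap the clauses: ORDER BY first, then LIMIT

Corrected query:
SELECT * FROM products ORDER BY price DESC LIMIT 3

Result:
id | name   | category  | price  | stock
---+--------+-----------+--------+------
2  | Rake   | Garden    | 956.13 | 171  
3  | Chair  | Furniture | 888.35 | 138  
1  | Kettle | Kitchen   | 884.3  | 220  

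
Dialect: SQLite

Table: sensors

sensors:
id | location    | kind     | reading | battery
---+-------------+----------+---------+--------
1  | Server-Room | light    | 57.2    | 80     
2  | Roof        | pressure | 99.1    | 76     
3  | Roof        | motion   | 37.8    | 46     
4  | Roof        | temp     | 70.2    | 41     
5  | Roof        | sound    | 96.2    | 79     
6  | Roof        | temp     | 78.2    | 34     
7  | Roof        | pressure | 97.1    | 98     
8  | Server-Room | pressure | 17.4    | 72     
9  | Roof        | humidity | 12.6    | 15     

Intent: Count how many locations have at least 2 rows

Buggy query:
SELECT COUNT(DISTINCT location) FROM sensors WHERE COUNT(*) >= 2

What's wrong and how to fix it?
Bug: COUNT(*) cannot appear in WHERE; the per-group count doesn't exist yet

Fix: Use a subquery that GROUPs and filters with HAVING, then count its rows

Corrected query:
SELECT COUNT(*) FROM (SELECT location FROM sensors GROUP BY location HAVING COUNT(*) >= 2)

Result:
COUNT(*)
--------
2       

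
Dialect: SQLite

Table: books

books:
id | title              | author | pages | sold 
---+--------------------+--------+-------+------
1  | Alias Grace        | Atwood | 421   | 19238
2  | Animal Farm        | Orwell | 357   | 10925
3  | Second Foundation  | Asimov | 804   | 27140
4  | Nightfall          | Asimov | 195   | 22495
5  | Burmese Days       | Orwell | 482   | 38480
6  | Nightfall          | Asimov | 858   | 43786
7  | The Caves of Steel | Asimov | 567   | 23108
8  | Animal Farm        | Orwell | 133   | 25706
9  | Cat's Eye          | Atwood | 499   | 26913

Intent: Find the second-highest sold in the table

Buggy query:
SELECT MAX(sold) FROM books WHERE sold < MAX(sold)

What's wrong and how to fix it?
Bug: MAX(sold) on the right of the comparison is an aggregate-in-WHERE error

Fix: Compute the overall MAX in a subquery, then take MAX of rows below it

Corrected query:
SELECT MAX(sold) FROM books WHERE sold < (SELECT MAX(sold) FROM books)

Result:
MAX(sold)
---------
38480    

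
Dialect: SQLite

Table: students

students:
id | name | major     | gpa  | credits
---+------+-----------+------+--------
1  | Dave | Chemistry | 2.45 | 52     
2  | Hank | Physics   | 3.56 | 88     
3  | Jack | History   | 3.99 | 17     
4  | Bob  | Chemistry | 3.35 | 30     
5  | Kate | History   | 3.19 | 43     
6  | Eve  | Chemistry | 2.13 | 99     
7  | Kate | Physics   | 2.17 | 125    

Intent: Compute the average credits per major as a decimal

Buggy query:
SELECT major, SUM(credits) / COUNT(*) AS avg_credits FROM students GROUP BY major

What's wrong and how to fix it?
Bug: Both operands are integers, so '/' performs integer division and truncates

Fix: Cast one side to REAL so the division keeps the fractional part

Corrected query:
SELECT major, SUM(credits) * 1.0 / COUNT(*) AS avg_credits FROM students GROUP BY major

Result:
major     | avg_credits
----------+------------
Chemistry | 60.333333  
History   | 30         
Physics   | 106.5      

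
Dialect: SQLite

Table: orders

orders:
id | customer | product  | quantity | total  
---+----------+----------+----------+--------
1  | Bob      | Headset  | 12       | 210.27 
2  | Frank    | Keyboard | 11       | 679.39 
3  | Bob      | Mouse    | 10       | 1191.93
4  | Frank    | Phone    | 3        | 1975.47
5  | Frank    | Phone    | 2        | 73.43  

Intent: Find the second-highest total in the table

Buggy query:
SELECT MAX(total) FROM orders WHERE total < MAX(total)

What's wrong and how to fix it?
Bug: MAX(total) on the right of the comparison is an aggregate-in-WHERE error

Fix: Put the inner MAX in a scalar subquery

Corrected query:
SELECT MAX(total) FROM orders WHERE total < (SELECT MAX(total) FROM orders)

Result:
MAX(total)
----------
1191.93   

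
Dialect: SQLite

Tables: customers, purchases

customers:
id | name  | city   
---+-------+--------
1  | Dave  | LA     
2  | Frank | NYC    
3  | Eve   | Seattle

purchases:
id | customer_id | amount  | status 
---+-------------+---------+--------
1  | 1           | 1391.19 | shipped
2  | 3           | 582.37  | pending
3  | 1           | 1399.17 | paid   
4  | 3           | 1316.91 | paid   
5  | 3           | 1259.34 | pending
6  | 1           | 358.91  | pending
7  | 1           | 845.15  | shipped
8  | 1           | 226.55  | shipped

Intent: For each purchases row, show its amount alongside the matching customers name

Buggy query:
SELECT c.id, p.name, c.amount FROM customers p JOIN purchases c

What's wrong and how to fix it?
Bug: Missing join condition: each purchases row is matched to all customers rows instead of just its own

Fix: Specify the join condition linking the foreign key to the parent id

Corrected query:
SELECT c.id, p.name, c.amount FROM customers p JOIN purchases c ON c.customer_id = p.id

Result:
id | name | amount 
---+------+--------
1  | Dave | 1391.19
2  | Eve  | 582.37 
3  | Dave | 1399.17
4  | Eve  | 1316.91
5  | Eve  | 1259.34
6  | Dave | 358.91 
7  | Dave | 845.15 
8  | Dave | 226.55 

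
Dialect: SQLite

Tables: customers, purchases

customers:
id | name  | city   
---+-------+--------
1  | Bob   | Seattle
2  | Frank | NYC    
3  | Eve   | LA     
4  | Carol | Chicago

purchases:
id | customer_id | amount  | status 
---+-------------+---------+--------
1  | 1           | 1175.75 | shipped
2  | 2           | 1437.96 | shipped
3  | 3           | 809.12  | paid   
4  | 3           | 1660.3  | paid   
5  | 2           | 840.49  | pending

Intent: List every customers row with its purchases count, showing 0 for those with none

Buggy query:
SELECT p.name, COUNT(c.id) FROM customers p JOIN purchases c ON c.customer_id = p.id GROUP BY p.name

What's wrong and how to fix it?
Bug: An inner join excludes parents with zero children

Fix: Switch to LEFT JOIN to retain unmatched parent rows

Corrected query:
SELECT p.name, COUNT(c.id) FROM customers p LEFT JOIN purchases c ON c.customer_id = p.id GROUP BY p.name

Result:
name  | COUNT(c.id)
------+------------
Bob   | 1          
Carol | 0          
Eve   | 2          
Frank | 2          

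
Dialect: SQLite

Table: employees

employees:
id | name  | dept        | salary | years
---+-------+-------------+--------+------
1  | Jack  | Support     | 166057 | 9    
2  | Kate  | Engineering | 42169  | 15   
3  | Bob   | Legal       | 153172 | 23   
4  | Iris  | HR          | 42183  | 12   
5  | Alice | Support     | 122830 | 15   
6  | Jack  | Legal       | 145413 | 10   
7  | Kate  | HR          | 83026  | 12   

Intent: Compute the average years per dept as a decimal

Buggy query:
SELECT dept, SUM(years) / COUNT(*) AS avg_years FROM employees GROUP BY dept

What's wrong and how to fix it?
Bug: Both operands are integers, so '/' performs integer division and truncates

Fix: Multiply by 1.0 (or CAST to REAL) to force floating-point division

Corrected query:
SELECT dept, SUM(years) * 1.0 / COUNT(*) AS avg_years FROM employees GROUP BY dept

Result:
dept        | avg_years
------------+----------
Engineering | 15       
HR          | 12       
Legal       | 16.5     
Support     | 12       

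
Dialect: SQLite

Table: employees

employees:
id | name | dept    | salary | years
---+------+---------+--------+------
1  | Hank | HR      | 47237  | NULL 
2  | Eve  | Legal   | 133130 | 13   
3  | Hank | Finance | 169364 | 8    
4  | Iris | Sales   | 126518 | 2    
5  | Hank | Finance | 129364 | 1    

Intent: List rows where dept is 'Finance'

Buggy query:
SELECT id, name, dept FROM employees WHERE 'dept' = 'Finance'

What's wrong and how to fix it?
Bug: 'dept' in single quotes is a string literal, not the column; the comparison is literal-vs-literal and never true

Fix: Remove the quotes around the column name (or use double quotes for an identifier)

Corrected query:
SELECT id, name, dept FROM employees WHERE dept = 'Finance'

Result:
id | name | dept   
---+------+--------
3  | Hank | Finance
5  | Hank | Finance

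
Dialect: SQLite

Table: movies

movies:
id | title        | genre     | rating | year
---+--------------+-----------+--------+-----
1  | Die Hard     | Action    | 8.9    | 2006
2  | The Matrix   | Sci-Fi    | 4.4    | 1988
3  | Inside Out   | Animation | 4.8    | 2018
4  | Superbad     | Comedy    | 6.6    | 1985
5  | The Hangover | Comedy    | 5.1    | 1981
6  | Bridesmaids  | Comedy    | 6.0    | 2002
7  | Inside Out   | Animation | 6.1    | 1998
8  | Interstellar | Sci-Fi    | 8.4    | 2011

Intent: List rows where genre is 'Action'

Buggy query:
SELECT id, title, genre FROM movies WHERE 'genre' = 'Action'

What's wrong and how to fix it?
Bug: Single quotes denote string literals in SQL; the column name is being compared as a constant string

Fix: Reference the column as genre without single quotes

Corrected query:
SELECT id, title, genre FROM movies WHERE genre = 'Action'

Result:
id | title    | genre 
---+----------+-------
1  | Die Hard | Action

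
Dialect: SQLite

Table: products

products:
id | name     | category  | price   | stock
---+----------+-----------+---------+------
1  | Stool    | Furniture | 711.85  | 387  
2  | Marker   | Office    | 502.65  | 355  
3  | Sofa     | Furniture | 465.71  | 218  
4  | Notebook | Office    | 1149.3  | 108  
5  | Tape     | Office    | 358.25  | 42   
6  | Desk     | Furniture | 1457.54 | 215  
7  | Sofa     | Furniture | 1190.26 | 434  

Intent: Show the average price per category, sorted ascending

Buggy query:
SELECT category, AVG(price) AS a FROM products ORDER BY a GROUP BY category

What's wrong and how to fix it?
Bug: GROUP BY must precede ORDER BY

Fix: Move ORDER BY to the end, after GROUP BY

Corrected query:
SELECT category, AVG(price) AS a FROM products GROUP BY category ORDER BY a

Result:
category  | a         
----------+-----------
Office    | 670.066667
Furniture | 956.34    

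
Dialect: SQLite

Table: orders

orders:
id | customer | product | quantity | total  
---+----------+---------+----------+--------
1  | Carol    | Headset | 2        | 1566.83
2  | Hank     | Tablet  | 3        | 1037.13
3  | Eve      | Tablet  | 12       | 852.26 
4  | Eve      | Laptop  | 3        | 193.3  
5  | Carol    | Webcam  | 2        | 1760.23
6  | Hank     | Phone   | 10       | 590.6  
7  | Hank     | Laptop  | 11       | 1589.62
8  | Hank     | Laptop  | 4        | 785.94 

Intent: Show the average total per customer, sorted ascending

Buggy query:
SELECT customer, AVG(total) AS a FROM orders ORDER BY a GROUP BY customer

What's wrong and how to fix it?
Bug: GROUP BY must precede ORDER BY

Fix: Move ORDER BY to the end, after GROUP BY

Corrected query:
SELECT customer, AVG(total) AS a FROM orders GROUP BY customer ORDER BY a

Result:
customer | a        
---------+----------
Eve      | 522.78   
Hank     | 1000.8225
Carol    | 1663.53  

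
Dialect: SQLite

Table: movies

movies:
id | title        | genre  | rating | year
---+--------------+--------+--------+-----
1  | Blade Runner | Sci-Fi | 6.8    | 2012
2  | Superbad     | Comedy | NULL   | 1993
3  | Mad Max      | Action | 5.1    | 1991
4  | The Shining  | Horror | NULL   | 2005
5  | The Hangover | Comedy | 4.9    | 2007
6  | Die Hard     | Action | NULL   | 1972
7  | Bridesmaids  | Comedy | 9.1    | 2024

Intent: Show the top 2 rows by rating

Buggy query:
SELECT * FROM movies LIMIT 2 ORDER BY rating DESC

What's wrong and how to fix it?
Bug: LIMIT must come after ORDER BY

Fix: Swap the clauses: ORDER BY first, then LIMIT

Corrected query:
SELECT * FROM movies ORDER BY rating DESC LIMIT 2

Result:
id | title        | genre  | rating | year
---+--------------+--------+--------+-----
7  | Bridesmaids  | Comedy | 9.1    | 2024
1  | Blade Runner | Sci-Fi | 6.8    | 2012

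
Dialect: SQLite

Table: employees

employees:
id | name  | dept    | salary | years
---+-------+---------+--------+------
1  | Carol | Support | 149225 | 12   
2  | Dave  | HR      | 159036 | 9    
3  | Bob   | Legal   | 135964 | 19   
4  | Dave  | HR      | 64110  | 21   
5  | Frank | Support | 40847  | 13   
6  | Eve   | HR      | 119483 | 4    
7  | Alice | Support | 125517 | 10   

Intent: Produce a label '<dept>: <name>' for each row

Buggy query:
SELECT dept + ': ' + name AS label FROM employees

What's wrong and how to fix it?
Bug: '+' is numeric addition; on text columns SQLite converts them to 0 instead of concatenating

Fix: Use the || operator for string concatenation

Corrected query:
SELECT dept || ': ' || name AS label FROM employees

Result:
label         
--------------
Support: Carol
HR: Dave      
Legal: Bob    
HR: Dave      
Support: Frank
HR: Eve       
Support: Alice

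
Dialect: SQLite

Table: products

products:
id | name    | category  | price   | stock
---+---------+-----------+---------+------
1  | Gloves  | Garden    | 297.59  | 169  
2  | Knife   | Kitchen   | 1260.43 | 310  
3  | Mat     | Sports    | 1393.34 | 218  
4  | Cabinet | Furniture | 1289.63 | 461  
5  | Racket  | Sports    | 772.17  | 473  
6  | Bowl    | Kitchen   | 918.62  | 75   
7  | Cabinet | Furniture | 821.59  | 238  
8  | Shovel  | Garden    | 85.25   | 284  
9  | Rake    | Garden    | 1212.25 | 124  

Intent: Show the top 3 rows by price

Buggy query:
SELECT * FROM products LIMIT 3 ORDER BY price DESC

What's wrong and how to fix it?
Bug: LIMIT must come after ORDER BY

Fix: Sort with ORDER BY, then apply LIMIT

Corrected query:
SELECT * FROM products ORDER BY price DESC LIMIT 3

Result:
id | name    | category  | price   | stock
---+---------+-----------+---------+------
3  | Mat     | Sports    | 1393.34 | 218  
4  | Cabinet | Furniture | 1289.63 | 461  
2  | Knife   | Kitchen   | 1260.43 | 310  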